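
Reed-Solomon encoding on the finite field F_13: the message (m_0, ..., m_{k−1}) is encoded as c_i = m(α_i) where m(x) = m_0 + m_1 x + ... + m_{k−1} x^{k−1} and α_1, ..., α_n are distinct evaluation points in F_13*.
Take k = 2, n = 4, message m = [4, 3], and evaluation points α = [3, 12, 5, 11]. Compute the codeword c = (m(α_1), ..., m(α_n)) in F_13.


c = [0, 1, 6, 11]

Message polynomial: m(x) = 4 + 3·x (mod 13).
For each evaluation point α_i, compute m(α_i) mod 13:
  α_1 = 3: Horner steps 3 → 0, so m(3) = 0.
  α_2 = 12: Horner steps 3 → 1, so m(12) = 1.
  α_3 = 5: Horner steps 3 → 6, so m(5) = 6.
  α_4 = 11: Horner steps 3 → 11, so m(11) = 11.
Codeword c = [0, 1, 6, 11] ∈ F_13^4.


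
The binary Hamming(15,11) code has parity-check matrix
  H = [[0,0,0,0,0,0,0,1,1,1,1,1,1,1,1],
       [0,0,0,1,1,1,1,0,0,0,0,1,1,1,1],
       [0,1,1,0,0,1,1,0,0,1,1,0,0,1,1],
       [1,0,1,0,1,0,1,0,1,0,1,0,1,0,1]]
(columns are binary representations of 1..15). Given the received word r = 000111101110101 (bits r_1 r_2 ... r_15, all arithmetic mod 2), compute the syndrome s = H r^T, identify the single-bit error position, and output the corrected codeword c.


s = (1, 0, 1, 0)^T, error position = 10, corrected codeword c = 000111101010101

Compute s = H r^T mod 2 one row at a time:
  s_1 = 0 + 1 + 1 + 1 + 0 + 1 + 0 + 1 = 5 ≡ 1 (mod 2).
  s_2 = 1 + 1 + 1 + 1 + 0 + 1 + 0 + 1 = 6 ≡ 0 (mod 2).
  s_3 = 0 + 0 + 1 + 1 + 1 + 1 + 0 + 1 = 5 ≡ 1 (mod 2).
  s_4 = 0 + 0 + 1 + 1 + 1 + 1 + 1 + 1 = 6 ≡ 0 (mod 2).
s = (1, 0, 1, 0)^T — this equals column 10 of H (binary 1010), so error is at position 10.
Correct: flip bit 10 of r = 000111101110101 to get c = 000111101010101.


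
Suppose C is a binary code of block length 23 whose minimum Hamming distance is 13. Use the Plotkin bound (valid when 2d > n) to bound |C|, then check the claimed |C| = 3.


Plotkin bound M ≤ 8; given |C| = 3 ≤ bound (satisfied).

Check applicability: 2d = 26, n = 23.
2d − n = 3 > 0, so Plotkin applies.
Compute d/(2d−n) = 13/3 ≈ 4.3333.
⌊d/(2d−n)⌋ = 4.
Plotkin bound: M ≤ 2·4 = 8.
Given |C| = 3, check: satisfied.
This |C| is below the Plotkin bound.


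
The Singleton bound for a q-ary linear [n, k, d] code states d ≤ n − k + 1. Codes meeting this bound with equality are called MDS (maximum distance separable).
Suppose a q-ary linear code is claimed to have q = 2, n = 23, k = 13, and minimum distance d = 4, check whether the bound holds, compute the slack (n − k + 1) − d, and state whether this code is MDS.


Singleton RHS = n − k + 1 = 11, slack = 7, bound satisfied, not MDS.

Singleton bound: d ≤ n − k + 1.
Here n = 23, k = 13, so n − k + 1 = 11.
Given d = 4, check d ≤ 11: YES.
Slack = (n − k + 1) − d = 7.
The code is NOT MDS (slack = 7 > 0).
Description: the claimed parameters are [23, 13, 4]_2; such a code would be non-MDS.


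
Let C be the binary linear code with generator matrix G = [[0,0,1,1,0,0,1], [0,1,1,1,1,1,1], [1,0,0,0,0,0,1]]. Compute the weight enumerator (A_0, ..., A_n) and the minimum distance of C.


Weight distribution: A_0 = 1, A_2 = 1, A_3 = 3, A_5 = 1, A_6 = 2. Minimum distance d = 2.

Enumerate all 2^3 = 8 messages m ∈ F_2^3.
For each, compute codeword c = mG in F_2^7, then tally its weight.
  m = 000 → c = 0000000, weight = 0.
  m = 100 → c = 0011001, weight = 3.
  m = 010 → c = 0111111, weight = 6.
  m = 110 → c = 0100110, weight = 3.
  m = 001 → c = 1000001, weight = 2.
  m = 101 → c = 1011000, weight = 3.
  m = 011 → c = 1111110, weight = 6.
  m = 111 → c = 1100111, weight = 5.
Tally weights:
  weight 0: 1 codewords.
  weight 2: 1 codewords.
  weight 3: 3 codewords.
  weight 5: 1 codewords.
  weight 6: 2 codewords.
Minimum distance d = smallest w > 0 with A_w > 0 = 2.
Sanity: Σ A_w = 8 = 2^3 = 8 ✓.


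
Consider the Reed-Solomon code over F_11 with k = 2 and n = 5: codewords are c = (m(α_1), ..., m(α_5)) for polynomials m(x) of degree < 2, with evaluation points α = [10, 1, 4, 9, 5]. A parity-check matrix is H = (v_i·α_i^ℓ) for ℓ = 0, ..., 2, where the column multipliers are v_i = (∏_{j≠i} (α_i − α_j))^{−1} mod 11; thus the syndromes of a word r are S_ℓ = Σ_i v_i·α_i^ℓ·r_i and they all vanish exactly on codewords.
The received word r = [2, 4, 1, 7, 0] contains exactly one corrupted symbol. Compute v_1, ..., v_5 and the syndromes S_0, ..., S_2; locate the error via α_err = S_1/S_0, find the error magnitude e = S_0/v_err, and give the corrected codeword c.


S = (3, 8, 3), error at position 1, error magnitude e = 7, c = [6, 4, 1, 7, 0].

Step 1: column multipliers v_i = (∏_{j≠i}(α_i − α_j))^{−1} mod 11.
  i = 1 (α = 10): (10−1)(10−4)(10−9)(10−5) = 9·6·1·5 = 270 ≡ 6, so v_1 = 6^{−1} = 2 (mod 11).
  i = 2 (α = 1): (1−10)(1−4)(1−9)(1−5) = (−9)·(−3)·(−8)·(−4) = 864 ≡ 6, so v_2 = 6^{−1} = 2 (mod 11).
  i = 3 (α = 4): (4−10)(4−1)(4−9)(4−5) = (−6)·3·(−5)·(−1) = −90 ≡ 9, so v_3 = 9^{−1} = 5 (mod 11).
  i = 4 (α = 9): (9−10)(9−1)(9−4)(9−5) = (−1)·8·5·4 = −160 ≡ 5, so v_4 = 5^{−1} = 9 (mod 11).
  i = 5 (α = 5): (5−10)(5−1)(5−4)(5−9) = (−5)·4·1·(−4) = 80 ≡ 3, so v_5 = 3^{−1} = 4 (mod 11).
  v = [2, 2, 5, 9, 4].
Step 2: syndromes of r = [2, 4, 1, 7, 0] (all sums mod 11).
  S_0 = Σ v_i r_i = 2·2 + 2·4 + 5·1 + 9·7 + 4·0 = 80 ≡ 3.
  S_1 = Σ v_i α_i r_i = 2·10·2 + 2·1·4 + 5·4·1 + 9·9·7 + 4·5·0 = 635 ≡ 8.
  α_i^2 mod 11 = [1, 1, 5, 4, 3].
  S_2 = Σ v_i α_i^2 r_i = 2·1·2 + 2·1·4 + 5·5·1 + 9·4·7 + 4·3·0 = 289 ≡ 3.
  S = (3, 8, 3) ≠ 0, so r is not a codeword (an error is present).
Step 3: locate the error. For a single error e at position i, S_ℓ = v_i·e·α_i^ℓ, so α_err = S_1/S_0.
  S_0^{−1} = 3^{−1} = 4 (mod 11), so α_err = 8·4 = 32 ≡ 10 = α_1. Error position i = 1.
  Consistency check: S_2/S_1 = 3·7 = 21 ≡ 10 = α_err ✓ (single-error assumption holds).
Step 4: error magnitude e = S_0/v_1 = S_0·∏_{j≠1}(α_1 − α_j) = 3·6 = 18 ≡ 7 (mod 11).
Step 5: correct position 1: c_1 = r_1 − e = 2 − 7 ≡ 6 (mod 11). Hence c = [6, 4, 1, 7, 0].
  Check: interpolating c through the α_i gives m(x) = 5 + 10·x (degree < 2) with m(α_i) = c_i for every i, so c is indeed a codeword.


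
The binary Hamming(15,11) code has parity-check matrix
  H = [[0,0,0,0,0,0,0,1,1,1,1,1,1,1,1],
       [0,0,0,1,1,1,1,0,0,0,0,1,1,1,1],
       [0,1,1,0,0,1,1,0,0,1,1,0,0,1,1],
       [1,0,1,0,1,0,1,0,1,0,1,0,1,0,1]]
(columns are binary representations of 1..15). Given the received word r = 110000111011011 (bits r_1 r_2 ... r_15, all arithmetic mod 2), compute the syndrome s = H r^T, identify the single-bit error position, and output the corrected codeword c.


s = (0, 0, 1, 1)^T, error position = 3, corrected codeword c = 111000111011011

Compute s = H r^T mod 2 one row at a time:
  s_1 = 1 + 1 + 0 + 1 + 1 + 0 + 1 + 1 = 6 ≡ 0 (mod 2).
  s_2 = 0 + 0 + 0 + 1 + 1 + 0 + 1 + 1 = 4 ≡ 0 (mod 2).
  s_3 = 1 + 0 + 0 + 1 + 0 + 1 + 1 + 1 = 5 ≡ 1 (mod 2).
  s_4 = 1 + 0 + 0 + 1 + 1 + 1 + 0 + 1 = 5 ≡ 1 (mod 2).
s = (0, 0, 1, 1)^T — this equals column 3 of H (binary 0011), so error is at position 3.
Correct: flip bit 3 of r = 110000111011011 to get c = 111000111011011.


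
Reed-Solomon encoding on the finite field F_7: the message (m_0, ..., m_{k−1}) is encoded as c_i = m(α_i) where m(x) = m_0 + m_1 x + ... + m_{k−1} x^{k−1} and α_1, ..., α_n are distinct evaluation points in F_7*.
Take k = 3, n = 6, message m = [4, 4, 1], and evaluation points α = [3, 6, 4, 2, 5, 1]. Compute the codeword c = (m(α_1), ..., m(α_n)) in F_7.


c = [4, 1, 1, 2, 0, 2]

Message polynomial: m(x) = 4 + 4·x + 1·x^2 (mod 7).
For each evaluation point α_i, compute m(α_i) mod 7:
  α_1 = 3: Horner steps 1 → 0 → 4, so m(3) = 4.
  α_2 = 6: Horner steps 1 → 3 → 1, so m(6) = 1.
  α_3 = 4: Horner steps 1 → 1 → 1, so m(4) = 1.
  α_4 = 2: Horner steps 1 → 6 → 2, so m(2) = 2.
  α_5 = 5: Horner steps 1 → 2 → 0, so m(5) = 0.
  α_6 = 1: Horner steps 1 → 5 → 2, so m(1) = 2.
Codeword c = [4, 1, 1, 2, 0, 2] ∈ F_7^6.


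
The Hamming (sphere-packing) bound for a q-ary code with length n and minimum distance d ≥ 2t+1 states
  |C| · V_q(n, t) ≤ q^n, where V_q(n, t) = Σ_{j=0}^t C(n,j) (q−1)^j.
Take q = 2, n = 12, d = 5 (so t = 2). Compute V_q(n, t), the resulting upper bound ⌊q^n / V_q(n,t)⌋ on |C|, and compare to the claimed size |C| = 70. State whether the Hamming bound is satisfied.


V_q(n, t) = 79, q^n = 4096, Hamming bound = 51, |C| = 70 > bound (violated).

Step 1: Compute V_q(n, t) = Σ_{j=0}^2 C(n, j) (q−1)^j.
  j = 0: C(12,0)·(1)^0 = 1·1 = 1.
  j = 1: C(12,1)·(1)^1 = 12·1 = 12.
  j = 2: C(12,2)·(1)^2 = 66·1 = 66.
  V_q(n, t) = 1 + 12 + 66 = 79.
Step 2: q^n = 2^12 = 4096.
Step 3: Hamming bound ⌊q^n / V_q(n,t)⌋ = ⌊4096/79⌋ = 51.
Step 4: Compare |C| = 70 to 51: violated.
The claimed |C| lies above the Hamming bound, so no 2-ary code of length 12 with d ≥ 5 can have 70 codewords.


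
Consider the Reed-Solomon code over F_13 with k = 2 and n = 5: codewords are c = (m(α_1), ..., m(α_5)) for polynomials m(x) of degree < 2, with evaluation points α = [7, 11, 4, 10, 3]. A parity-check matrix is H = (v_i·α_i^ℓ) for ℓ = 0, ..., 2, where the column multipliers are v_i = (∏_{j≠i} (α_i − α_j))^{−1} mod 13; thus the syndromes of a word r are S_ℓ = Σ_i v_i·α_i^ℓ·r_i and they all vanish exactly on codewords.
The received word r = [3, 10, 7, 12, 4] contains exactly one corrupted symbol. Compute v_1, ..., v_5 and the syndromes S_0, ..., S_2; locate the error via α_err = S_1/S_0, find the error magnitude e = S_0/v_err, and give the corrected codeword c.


S = (7, 12, 2), error at position 2, error magnitude e = 8, c = [3, 2, 7, 12, 4].

Step 1: column multipliers v_i = (∏_{j≠i}(α_i − α_j))^{−1} mod 13.
  i = 1 (α = 7): (7−11)(7−4)(7−10)(7−3) = (−4)·3·(−3)·4 = 144 ≡ 1, so v_1 = 1^{−1} = 1 (mod 13).
  i = 2 (α = 11): (11−7)(11−4)(11−10)(11−3) = 4·7·1·8 = 224 ≡ 3, so v_2 = 3^{−1} = 9 (mod 13).
  i = 3 (α = 4): (4−7)(4−11)(4−10)(4−3) = (−3)·(−7)·(−6)·1 = −126 ≡ 4, so v_3 = 4^{−1} = 10 (mod 13).
  i = 4 (α = 10): (10−7)(10−11)(10−4)(10−3) = 3·(−1)·6·7 = −126 ≡ 4, so v_4 = 4^{−1} = 10 (mod 13).
  i = 5 (α = 3): (3−7)(3−11)(3−4)(3−10) = (−4)·(−8)·(−1)·(−7) = 224 ≡ 3, so v_5 = 3^{−1} = 9 (mod 13).
  v = [1, 9, 10, 10, 9].
Step 2: syndromes of r = [3, 10, 7, 12, 4] (all sums mod 13).
  S_0 = Σ v_i r_i = 1·3 + 9·10 + 10·7 + 10·12 + 9·4 = 319 ≡ 7.
  S_1 = Σ v_i α_i r_i = 1·7·3 + 9·11·10 + 10·4·7 + 10·10·12 + 9·3·4 = 2599 ≡ 12.
  α_i^2 mod 13 = [10, 4, 3, 9, 9].
  S_2 = Σ v_i α_i^2 r_i = 1·10·3 + 9·4·10 + 10·3·7 + 10·9·12 + 9·9·4 = 2004 ≡ 2.
  S = (7, 12, 2) ≠ 0, so r is not a codeword (an error is present).
Step 3: locate the error. For a single error e at position i, S_ℓ = v_i·e·α_i^ℓ, so α_err = S_1/S_0.
  S_0^{−1} = 7^{−1} = 2 (mod 13), so α_err = 12·2 = 24 ≡ 11 = α_2. Error position i = 2.
  Consistency check: S_2/S_1 = 2·12 = 24 ≡ 11 = α_err ✓ (single-error assumption holds).
Step 4: error magnitude e = S_0/v_2 = S_0·∏_{j≠2}(α_2 − α_j) = 7·3 = 21 ≡ 8 (mod 13).
Step 5: correct position 2: c_2 = r_2 − e = 10 − 8 ≡ 2 (mod 13). Hence c = [3, 2, 7, 12, 4].
  Check: interpolating c through the α_i gives m(x) = 8 + 3·x (degree < 2) with m(α_i) = c_i for every i, so c is indeed a codeword.


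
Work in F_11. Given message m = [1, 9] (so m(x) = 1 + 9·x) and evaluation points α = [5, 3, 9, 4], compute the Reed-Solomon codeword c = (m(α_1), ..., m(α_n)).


c = [2, 6, 5, 4]

Message polynomial: m(x) = 1 + 9·x (mod 11).
For each evaluation point α_i, compute m(α_i) mod 11:
  α_1 = 5: Horner steps 9 → 2, so m(5) = 2.
  α_2 = 3: Horner steps 9 → 6, so m(3) = 6.
  α_3 = 9: Horner steps 9 → 5, so m(9) = 5.
  α_4 = 4: Horner steps 9 → 4, so m(4) = 4.
Codeword c = [2, 6, 5, 4] ∈ F_11^4.


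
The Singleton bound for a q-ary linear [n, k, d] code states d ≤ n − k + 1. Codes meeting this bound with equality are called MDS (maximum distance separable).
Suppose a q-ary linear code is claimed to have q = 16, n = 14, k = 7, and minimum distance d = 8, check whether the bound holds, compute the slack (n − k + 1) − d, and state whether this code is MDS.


Singleton RHS = n − k + 1 = 8, slack = 0, bound satisfied, MDS.

Singleton bound: d ≤ n − k + 1.
Here n = 14, k = 7, so n − k + 1 = 8.
Given d = 8, check d ≤ 8: YES.
Slack = (n − k + 1) − d = 0.
The code is MDS (slack = 0).
Description: the claimed parameters are [14, 7, 8]_16; such a code would be MDS (meets Singleton bound).


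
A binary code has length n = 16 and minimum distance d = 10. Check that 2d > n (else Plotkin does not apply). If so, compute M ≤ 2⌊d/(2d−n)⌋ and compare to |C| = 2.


Plotkin bound M ≤ 4; given |C| = 2 ≤ bound (satisfied).

Check applicability: 2d = 20, n = 16.
2d − n = 4 > 0, so Plotkin applies.
Compute d/(2d−n) = 10/4 ≈ 2.5000.
⌊d/(2d−n)⌋ = 2.
Plotkin bound: M ≤ 2·2 = 4.
Given |C| = 2, check: satisfied.
This |C| is below the Plotkin bound.


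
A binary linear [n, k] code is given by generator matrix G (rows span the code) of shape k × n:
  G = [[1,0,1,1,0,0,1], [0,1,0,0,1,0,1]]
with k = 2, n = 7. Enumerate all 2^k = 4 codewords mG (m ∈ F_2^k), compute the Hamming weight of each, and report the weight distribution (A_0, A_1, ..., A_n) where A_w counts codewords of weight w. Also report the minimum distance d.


Weight distribution: A_0 = 1, A_3 = 1, A_4 = 1, A_5 = 1. Minimum distance d = 3.

Enumerate all 2^2 = 4 messages m ∈ F_2^2.
For each, compute codeword c = mG in F_2^7, then tally its weight.
  m = 00 → c = 0000000, weight = 0.
  m = 10 → c = 1011001, weight = 4.
  m = 01 → c = 0100101, weight = 3.
  m = 11 → c = 1111100, weight = 5.
Tally weights:
  weight 0: 1 codewords.
  weight 3: 1 codewords.
  weight 4: 1 codewords.
  weight 5: 1 codewords.
Minimum distance d = smallest w > 0 with A_w > 0 = 3.
Sanity: Σ A_w = 4 = 2^2 = 4 ✓.


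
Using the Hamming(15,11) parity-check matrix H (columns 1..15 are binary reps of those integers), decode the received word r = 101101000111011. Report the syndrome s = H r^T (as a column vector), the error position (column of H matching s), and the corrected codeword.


s = (1, 1, 0, 0)^T, error position = 12, corrected codeword c = 101101000110011

Compute s = H r^T mod 2 one row at a time:
  s_1 = 0 + 0 + 1 + 1 + 1 + 0 + 1 + 1 = 5 ≡ 1 (mod 2).
  s_2 = 1 + 0 + 1 + 0 + 1 + 0 + 1 + 1 = 5 ≡ 1 (mod 2).
  s_3 = 0 + 1 + 1 + 0 + 1 + 1 + 1 + 1 = 6 ≡ 0 (mod 2).
  s_4 = 1 + 1 + 0 + 0 + 0 + 1 + 0 + 1 = 4 ≡ 0 (mod 2).
s = (1, 1, 0, 0)^T — this equals column 12 of H (binary 1100), so error is at position 12.
Correct: flip bit 12 of r = 101101000111011 to get c = 101101000110011.


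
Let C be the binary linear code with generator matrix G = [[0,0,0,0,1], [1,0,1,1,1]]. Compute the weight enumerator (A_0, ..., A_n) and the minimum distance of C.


Weight distribution: A_0 = 1, A_1 = 1, A_3 = 1, A_4 = 1. Minimum distance d = 1.

Enumerate all 2^2 = 4 messages m ∈ F_2^2.
For each, compute codeword c = mG in F_2^5, then tally its weight.
  m = 00 → c = 00000, weight = 0.
  m = 10 → c = 00001, weight = 1.
  m = 01 → c = 10111, weight = 4.
  m = 11 → c = 10110, weight = 3.
Tally weights:
  weight 0: 1 codewords.
  weight 1: 1 codewords.
  weight 3: 1 codewords.
  weight 4: 1 codewords.
Minimum distance d = smallest w > 0 with A_w > 0 = 1.
Sanity: Σ A_w = 4 = 2^2 = 4 ✓.


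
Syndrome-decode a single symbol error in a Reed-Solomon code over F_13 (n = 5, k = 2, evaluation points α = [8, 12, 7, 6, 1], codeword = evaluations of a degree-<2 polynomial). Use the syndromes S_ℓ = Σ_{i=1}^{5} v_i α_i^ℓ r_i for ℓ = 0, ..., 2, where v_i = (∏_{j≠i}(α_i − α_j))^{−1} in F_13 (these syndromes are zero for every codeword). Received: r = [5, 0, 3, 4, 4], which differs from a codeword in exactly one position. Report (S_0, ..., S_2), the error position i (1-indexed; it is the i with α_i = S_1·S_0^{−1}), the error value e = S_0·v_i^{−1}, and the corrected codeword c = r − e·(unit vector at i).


S = (11, 1, 6), error at position 4, error magnitude e = 3, c = [5, 0, 3, 1, 4].

Step 1: column multipliers v_i = (∏_{j≠i}(α_i − α_j))^{−1} mod 13.
  i = 1 (α = 8): (8−12)(8−7)(8−6)(8−1) = (−4)·1·2·7 = −56 ≡ 9, so v_1 = 9^{−1} = 3 (mod 13).
  i = 2 (α = 12): (12−8)(12−7)(12−6)(12−1) = 4·5·6·11 = 1320 ≡ 7, so v_2 = 7^{−1} = 2 (mod 13).
  i = 3 (α = 7): (7−8)(7−12)(7−6)(7−1) = (−1)·(−5)·1·6 = 30 ≡ 4, so v_3 = 4^{−1} = 10 (mod 13).
  i = 4 (α = 6): (6−8)(6−12)(6−7)(6−1) = (−2)·(−6)·(−1)·5 = −60 ≡ 5, so v_4 = 5^{−1} = 8 (mod 13).
  i = 5 (α = 1): (1−8)(1−12)(1−7)(1−6) = (−7)·(−11)·(−6)·(−5) = 2310 ≡ 9, so v_5 = 9^{−1} = 3 (mod 13).
  v = [3, 2, 10, 8, 3].
Step 2: syndromes of r = [5, 0, 3, 4, 4] (all sums mod 13).
  S_0 = Σ v_i r_i = 3·5 + 2·0 + 10·3 + 8·4 + 3·4 = 89 ≡ 11.
  S_1 = Σ v_i α_i r_i = 3·8·5 + 2·12·0 + 10·7·3 + 8·6·4 + 3·1·4 = 534 ≡ 1.
  α_i^2 mod 13 = [12, 1, 10, 10, 1].
  S_2 = Σ v_i α_i^2 r_i = 3·12·5 + 2·1·0 + 10·10·3 + 8·10·4 + 3·1·4 = 812 ≡ 6.
  S = (11, 1, 6) ≠ 0, so r is not a codeword (an error is present).
Step 3: locate the error. For a single error e at position i, S_ℓ = v_i·e·α_i^ℓ, so α_err = S_1/S_0.
  S_0^{−1} = 11^{−1} = 6 (mod 13), so α_err = 1·6 = 6 ≡ 6 = α_4. Error position i = 4.
  Consistency check: S_2/S_1 = 6·1 = 6 ≡ 6 = α_err ✓ (single-error assumption holds).
Step 4: error magnitude e = S_0/v_4 = S_0·∏_{j≠4}(α_4 − α_j) = 11·5 = 55 ≡ 3 (mod 13).
Step 5: correct position 4: c_4 = r_4 − e = 4 − 3 ≡ 1 (mod 13). Hence c = [5, 0, 3, 1, 4].
  Check: interpolating c through the α_i gives m(x) = 2 + 2·x (degree < 2) with m(α_i) = c_i for every i, so c is indeed a codeword.


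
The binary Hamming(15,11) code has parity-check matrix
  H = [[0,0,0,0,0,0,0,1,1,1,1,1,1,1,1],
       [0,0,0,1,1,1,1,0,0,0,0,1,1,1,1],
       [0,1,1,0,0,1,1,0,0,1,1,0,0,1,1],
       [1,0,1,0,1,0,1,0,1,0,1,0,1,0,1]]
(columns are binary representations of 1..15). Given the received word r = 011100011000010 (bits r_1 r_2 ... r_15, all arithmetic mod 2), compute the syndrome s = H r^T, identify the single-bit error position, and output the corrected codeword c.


s = (1, 0, 1, 0)^T, error position = 10, corrected codeword c = 011100011100010

Compute s = H r^T mod 2 one row at a time:
  s_1 = 1 + 1 + 0 + 0 + 0 + 0 + 1 + 0 = 3 ≡ 1 (mod 2).
  s_2 = 1 + 0 + 0 + 0 + 0 + 0 + 1 + 0 = 2 ≡ 0 (mod 2).
  s_3 = 1 + 1 + 0 + 0 + 0 + 0 + 1 + 0 = 3 ≡ 1 (mod 2).
  s_4 = 0 + 1 + 0 + 0 + 1 + 0 + 0 + 0 = 2 ≡ 0 (mod 2).
s = (1, 0, 1, 0)^T — this equals column 10 of H (binary 1010), so error is at position 10.
Correct: flip bit 10 of r = 011100011000010 to get c = 011100011100010.


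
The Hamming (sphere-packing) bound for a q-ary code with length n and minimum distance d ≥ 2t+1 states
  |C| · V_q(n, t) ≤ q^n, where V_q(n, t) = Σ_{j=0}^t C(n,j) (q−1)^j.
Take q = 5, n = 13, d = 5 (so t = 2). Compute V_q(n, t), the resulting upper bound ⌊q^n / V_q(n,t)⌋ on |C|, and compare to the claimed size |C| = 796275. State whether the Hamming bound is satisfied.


V_q(n, t) = 1301, q^n = 1220703125, Hamming bound = 938280, |C| = 796275 ≤ bound (satisfied).

Step 1: Compute V_q(n, t) = Σ_{j=0}^2 C(n, j) (q−1)^j.
  j = 0: C(13,0)·(4)^0 = 1·1 = 1.
  j = 1: C(13,1)·(4)^1 = 13·4 = 52.
  j = 2: C(13,2)·(4)^2 = 78·16 = 1248.
  V_q(n, t) = 1 + 52 + 1248 = 1301.
Step 2: q^n = 5^13 = 1220703125.
Step 3: Hamming bound ⌊q^n / V_q(n,t)⌋ = ⌊1220703125/1301⌋ = 938280.
Step 4: Compare |C| = 796275 to 938280: satisfied.
The claimed |C| lies below the Hamming bound.


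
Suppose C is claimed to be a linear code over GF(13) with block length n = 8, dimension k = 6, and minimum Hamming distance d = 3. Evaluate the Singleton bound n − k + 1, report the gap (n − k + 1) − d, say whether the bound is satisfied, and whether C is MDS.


Singleton RHS = n − k + 1 = 3, slack = 0, bound satisfied, MDS.

Singleton bound: d ≤ n − k + 1.
Here n = 8, k = 6, so n − k + 1 = 3.
Given d = 3, check d ≤ 3: YES.
Slack = (n − k + 1) − d = 0.
The code is MDS (slack = 0).
Description: the claimed parameters are [8, 6, 3]_13; such a code would be MDS (meets Singleton bound).


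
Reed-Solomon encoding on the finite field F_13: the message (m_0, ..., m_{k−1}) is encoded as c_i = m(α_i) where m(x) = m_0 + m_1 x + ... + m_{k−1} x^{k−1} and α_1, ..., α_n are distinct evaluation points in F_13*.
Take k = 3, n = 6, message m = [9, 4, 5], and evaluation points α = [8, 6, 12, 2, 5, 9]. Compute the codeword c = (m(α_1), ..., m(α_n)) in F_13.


c = [10, 5, 10, 11, 11, 8]

Message polynomial: m(x) = 9 + 4·x + 5·x^2 (mod 13).
For each evaluation point α_i, compute m(α_i) mod 13:
  α_1 = 8: Horner steps 5 → 5 → 10, so m(8) = 10.
  α_2 = 6: Horner steps 5 → 8 → 5, so m(6) = 5.
  α_3 = 12: Horner steps 5 → 12 → 10, so m(12) = 10.
  α_4 = 2: Horner steps 5 → 1 → 11, so m(2) = 11.
  α_5 = 5: Horner steps 5 → 3 → 11, so m(5) = 11.
  α_6 = 9: Horner steps 5 → 10 → 8, so m(9) = 8.
Codeword c = [10, 5, 10, 11, 11, 8] ∈ F_13^6.


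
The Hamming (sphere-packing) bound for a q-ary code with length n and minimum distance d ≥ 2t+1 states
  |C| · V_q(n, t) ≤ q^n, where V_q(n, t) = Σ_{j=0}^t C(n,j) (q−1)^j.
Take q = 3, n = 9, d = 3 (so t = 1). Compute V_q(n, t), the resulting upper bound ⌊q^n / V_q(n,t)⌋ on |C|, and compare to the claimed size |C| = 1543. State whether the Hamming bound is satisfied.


V_q(n, t) = 19, q^n = 19683, Hamming bound = 1035, |C| = 1543 > bound (violated).

Step 1: Compute V_q(n, t) = Σ_{j=0}^1 C(n, j) (q−1)^j.
  j = 0: C(9,0)·(2)^0 = 1·1 = 1.
  j = 1: C(9,1)·(2)^1 = 9·2 = 18.
  V_q(n, t) = 1 + 18 = 19.
Step 2: q^n = 3^9 = 19683.
Step 3: Hamming bound ⌊q^n / V_q(n,t)⌋ = ⌊19683/19⌋ = 1035.
Step 4: Compare |C| = 1543 to 1035: violated.
The claimed |C| lies above the Hamming bound, so no 3-ary code of length 9 with d ≥ 3 can have 1543 codewords.


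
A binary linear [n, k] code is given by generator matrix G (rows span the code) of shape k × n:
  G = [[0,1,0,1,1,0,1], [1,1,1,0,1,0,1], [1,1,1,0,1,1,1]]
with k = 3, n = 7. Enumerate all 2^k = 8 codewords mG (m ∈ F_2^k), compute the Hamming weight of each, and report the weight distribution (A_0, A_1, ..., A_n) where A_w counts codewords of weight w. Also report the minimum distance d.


Weight distribution: A_0 = 1, A_1 = 1, A_3 = 1, A_4 = 2, A_5 = 2, A_6 = 1. Minimum distance d = 1.

Enumerate all 2^3 = 8 messages m ∈ F_2^3.
For each, compute codeword c = mG in F_2^7, then tally its weight.
  m = 000 → c = 0000000, weight = 0.
  m = 100 → c = 0101101, weight = 4.
  m = 010 → c = 1110101, weight = 5.
  m = 110 → c = 1011000, weight = 3.
  m = 001 → c = 1110111, weight = 6.
  m = 101 → c = 1011010, weight = 4.
  m = 011 → c = 0000010, weight = 1.
  m = 111 → c = 0101111, weight = 5.
Tally weights:
  weight 0: 1 codewords.
  weight 1: 1 codewords.
  weight 3: 1 codewords.
  weight 4: 2 codewords.
  weight 5: 2 codewords.
  weight 6: 1 codewords.
Minimum distance d = smallest w > 0 with A_w > 0 = 1.
Sanity: Σ A_w = 8 = 2^3 = 8 ✓.


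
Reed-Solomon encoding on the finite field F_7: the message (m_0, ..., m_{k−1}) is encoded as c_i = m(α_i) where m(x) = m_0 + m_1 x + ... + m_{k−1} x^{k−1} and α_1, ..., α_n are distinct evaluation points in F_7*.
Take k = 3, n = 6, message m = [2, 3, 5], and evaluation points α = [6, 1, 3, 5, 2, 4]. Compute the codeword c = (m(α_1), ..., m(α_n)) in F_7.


c = [4, 3, 0, 2, 0, 3]

Message polynomial: m(x) = 2 + 3·x + 5·x^2 (mod 7).
For each evaluation point α_i, compute m(α_i) mod 7:
  α_1 = 6: Horner steps 5 → 5 → 4, so m(6) = 4.
  α_2 = 1: Horner steps 5 → 1 → 3, so m(1) = 3.
  α_3 = 3: Horner steps 5 → 4 → 0, so m(3) = 0.
  α_4 = 5: Horner steps 5 → 0 → 2, so m(5) = 2.
  α_5 = 2: Horner steps 5 → 6 → 0, so m(2) = 0.
  α_6 = 4: Horner steps 5 → 2 → 3, so m(4) = 3.
Codeword c = [4, 3, 0, 2, 0, 3] ∈ F_7^6.


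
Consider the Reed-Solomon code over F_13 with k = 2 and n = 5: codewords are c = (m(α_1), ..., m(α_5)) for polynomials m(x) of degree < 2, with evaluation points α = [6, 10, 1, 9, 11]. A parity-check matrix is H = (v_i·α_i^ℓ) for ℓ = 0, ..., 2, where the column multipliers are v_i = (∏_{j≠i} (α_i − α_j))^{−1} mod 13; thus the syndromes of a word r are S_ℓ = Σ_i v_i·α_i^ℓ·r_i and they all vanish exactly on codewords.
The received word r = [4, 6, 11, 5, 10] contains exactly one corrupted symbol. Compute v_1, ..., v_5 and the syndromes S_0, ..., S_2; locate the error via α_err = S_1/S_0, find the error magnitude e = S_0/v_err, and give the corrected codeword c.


S = (6, 8, 2), error at position 2, error magnitude e = 5, c = [4, 1, 11, 5, 10].

Step 1: column multipliers v_i = (∏_{j≠i}(α_i − α_j))^{−1} mod 13.
  i = 1 (α = 6): (6−10)(6−1)(6−9)(6−11) = (−4)·5·(−3)·(−5) = −300 ≡ 12, so v_1 = 12^{−1} = 12 (mod 13).
  i = 2 (α = 10): (10−6)(10−1)(10−9)(10−11) = 4·9·1·(−1) = −36 ≡ 3, so v_2 = 3^{−1} = 9 (mod 13).
  i = 3 (α = 1): (1−6)(1−10)(1−9)(1−11) = (−5)·(−9)·(−8)·(−10) = 3600 ≡ 12, so v_3 = 12^{−1} = 12 (mod 13).
  i = 4 (α = 9): (9−6)(9−10)(9−1)(9−11) = 3·(−1)·8·(−2) = 48 ≡ 9, so v_4 = 9^{−1} = 3 (mod 13).
  i = 5 (α = 11): (11−6)(11−10)(11−1)(11−9) = 5·1·10·2 = 100 ≡ 9, so v_5 = 9^{−1} = 3 (mod 13).
  v = [12, 9, 12, 3, 3].
Step 2: syndromes of r = [4, 6, 11, 5, 10] (all sums mod 13).
  S_0 = Σ v_i r_i = 12·4 + 9·6 + 12·11 + 3·5 + 3·10 = 279 ≡ 6.
  S_1 = Σ v_i α_i r_i = 12·6·4 + 9·10·6 + 12·1·11 + 3·9·5 + 3·11·10 = 1425 ≡ 8.
  α_i^2 mod 13 = [10, 9, 1, 3, 4].
  S_2 = Σ v_i α_i^2 r_i = 12·10·4 + 9·9·6 + 12·1·11 + 3·3·5 + 3·4·10 = 1263 ≡ 2.
  S = (6, 8, 2) ≠ 0, so r is not a codeword (an error is present).
Step 3: locate the error. For a single error e at position i, S_ℓ = v_i·e·α_i^ℓ, so α_err = S_1/S_0.
  S_0^{−1} = 6^{−1} = 11 (mod 13), so α_err = 8·11 = 88 ≡ 10 = α_2. Error position i = 2.
  Consistency check: S_2/S_1 = 2·5 = 10 ≡ 10 = α_err ✓ (single-error assumption holds).
Step 4: error magnitude e = S_0/v_2 = S_0·∏_{j≠2}(α_2 − α_j) = 6·3 = 18 ≡ 5 (mod 13).
Step 5: correct position 2: c_2 = r_2 − e = 6 − 5 ≡ 1 (mod 13). Hence c = [4, 1, 11, 5, 10].
  Check: interpolating c through the α_i gives m(x) = 2 + 9·x (degree < 2) with m(α_i) = c_i for every i, so c is indeed a codeword.


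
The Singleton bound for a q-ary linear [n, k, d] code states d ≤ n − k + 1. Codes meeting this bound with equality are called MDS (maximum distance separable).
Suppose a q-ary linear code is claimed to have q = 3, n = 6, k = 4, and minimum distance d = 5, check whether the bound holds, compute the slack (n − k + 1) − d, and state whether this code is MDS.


Singleton RHS = n − k + 1 = 3, slack = -2, bound violated (no such code; not MDS).

Singleton bound: d ≤ n − k + 1.
Here n = 6, k = 4, so n − k + 1 = 3.
Given d = 5, check d ≤ 3: NO.
Slack = (n − k + 1) − d = -2.
The slack is negative: d = 5 exceeds n − k + 1 = 3 by 2, so the Singleton bound is violated and no linear [6, 4, 5]_3 code can exist. In particular it is not MDS (MDS requires d = n − k + 1 exactly).
Description: the claimed parameters are [6, 4, 5]_3; such a code would be impossible (violates the Singleton bound).


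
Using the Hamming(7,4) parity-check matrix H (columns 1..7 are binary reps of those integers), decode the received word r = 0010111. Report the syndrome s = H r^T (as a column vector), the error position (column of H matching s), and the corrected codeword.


s = (1, 1, 1)^T, error position = 7, corrected codeword c = 0010110

Compute s = H r^T mod 2 one row at a time:
  s_1 = 0 + 1 + 1 + 1 = 3 ≡ 1 (mod 2).
  s_2 = 0 + 1 + 1 + 1 = 3 ≡ 1 (mod 2).
  s_3 = 0 + 1 + 1 + 1 = 3 ≡ 1 (mod 2).
s = (1, 1, 1)^T — this equals column 7 of H (binary 111), so error is at position 7.
Correct: flip bit 7 of r = 0010111 to get c = 0010110.


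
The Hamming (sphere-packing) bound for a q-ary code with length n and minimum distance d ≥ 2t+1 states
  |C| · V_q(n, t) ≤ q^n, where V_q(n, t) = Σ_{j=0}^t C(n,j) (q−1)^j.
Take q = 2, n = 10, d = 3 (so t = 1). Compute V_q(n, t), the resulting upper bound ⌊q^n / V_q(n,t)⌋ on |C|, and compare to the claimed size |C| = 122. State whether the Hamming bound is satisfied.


V_q(n, t) = 11, q^n = 1024, Hamming bound = 93, |C| = 122 > bound (violated).

Step 1: Compute V_q(n, t) = Σ_{j=0}^1 C(n, j) (q−1)^j.
  j = 0: C(10,0)·(1)^0 = 1·1 = 1.
  j = 1: C(10,1)·(1)^1 = 10·1 = 10.
  V_q(n, t) = 1 + 10 = 11.
Step 2: q^n = 2^10 = 1024.
Step 3: Hamming bound ⌊q^n / V_q(n,t)⌋ = ⌊1024/11⌋ = 93.
Step 4: Compare |C| = 122 to 93: violated.
The claimed |C| lies above the Hamming bound, so no 2-ary code of length 10 with d ≥ 3 can have 122 codewords.


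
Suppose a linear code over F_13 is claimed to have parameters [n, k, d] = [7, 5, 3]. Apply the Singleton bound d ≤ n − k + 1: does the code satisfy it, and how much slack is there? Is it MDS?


Singleton RHS = n − k + 1 = 3, slack = 0, bound satisfied, MDS.

Singleton bound: d ≤ n − k + 1.
Here n = 7, k = 5, so n − k + 1 = 3.
Given d = 3, check d ≤ 3: YES.
Slack = (n − k + 1) − d = 0.
The code is MDS (slack = 0).
Description: the claimed parameters are [7, 5, 3]_13; such a code would be MDS (meets Singleton bound).


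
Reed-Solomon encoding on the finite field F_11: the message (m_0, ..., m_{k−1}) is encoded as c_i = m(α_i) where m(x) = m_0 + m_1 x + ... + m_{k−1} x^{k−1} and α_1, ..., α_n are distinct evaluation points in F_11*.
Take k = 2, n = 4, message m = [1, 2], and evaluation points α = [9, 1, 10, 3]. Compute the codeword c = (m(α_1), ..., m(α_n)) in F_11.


c = [8, 3, 10, 7]

Message polynomial: m(x) = 1 + 2·x (mod 11).
For each evaluation point α_i, compute m(α_i) mod 11:
  α_1 = 9: Horner steps 2 → 8, so m(9) = 8.
  α_2 = 1: Horner steps 2 → 3, so m(1) = 3.
  α_3 = 10: Horner steps 2 → 10, so m(10) = 10.
  α_4 = 3: Horner steps 2 → 7, so m(3) = 7.
Codeword c = [8, 3, 10, 7] ∈ F_11^4.


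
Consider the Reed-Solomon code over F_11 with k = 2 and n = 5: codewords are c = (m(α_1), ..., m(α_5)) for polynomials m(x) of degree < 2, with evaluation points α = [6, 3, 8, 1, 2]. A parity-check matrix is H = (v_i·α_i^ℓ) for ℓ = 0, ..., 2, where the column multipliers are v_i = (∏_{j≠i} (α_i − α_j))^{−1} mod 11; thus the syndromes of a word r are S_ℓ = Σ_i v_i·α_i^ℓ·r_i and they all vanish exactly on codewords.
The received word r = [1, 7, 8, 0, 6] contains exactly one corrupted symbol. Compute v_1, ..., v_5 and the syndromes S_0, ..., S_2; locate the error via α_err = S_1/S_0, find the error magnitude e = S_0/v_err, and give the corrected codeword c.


S = (7, 3, 6), error at position 5, error magnitude e = 8, c = [1, 7, 8, 0, 9].

Step 1: column multipliers v_i = (∏_{j≠i}(α_i − α_j))^{−1} mod 11.
  i = 1 (α = 6): (6−3)(6−8)(6−1)(6−2) = 3·(−2)·5·4 = −120 ≡ 1, so v_1 = 1^{−1} = 1 (mod 11).
  i = 2 (α = 3): (3−6)(3−8)(3−1)(3−2) = (−3)·(−5)·2·1 = 30 ≡ 8, so v_2 = 8^{−1} = 7 (mod 11).
  i = 3 (α = 8): (8−6)(8−3)(8−1)(8−2) = 2·5·7·6 = 420 ≡ 2, so v_3 = 2^{−1} = 6 (mod 11).
  i = 4 (α = 1): (1−6)(1−3)(1−8)(1−2) = (−5)·(−2)·(−7)·(−1) = 70 ≡ 4, so v_4 = 4^{−1} = 3 (mod 11).
  i = 5 (α = 2): (2−6)(2−3)(2−8)(2−1) = (−4)·(−1)·(−6)·1 = −24 ≡ 9, so v_5 = 9^{−1} = 5 (mod 11).
  v = [1, 7, 6, 3, 5].
Step 2: syndromes of r = [1, 7, 8, 0, 6] (all sums mod 11).
  S_0 = Σ v_i r_i = 1·1 + 7·7 + 6·8 + 3·0 + 5·6 = 128 ≡ 7.
  S_1 = Σ v_i α_i r_i = 1·6·1 + 7·3·7 + 6·8·8 + 3·1·0 + 5·2·6 = 597 ≡ 3.
  α_i^2 mod 11 = [3, 9, 9, 1, 4].
  S_2 = Σ v_i α_i^2 r_i = 1·3·1 + 7·9·7 + 6·9·8 + 3·1·0 + 5·4·6 = 996 ≡ 6.
  S = (7, 3, 6) ≠ 0, so r is not a codeword (an error is present).
Step 3: locate the error. For a single error e at position i, S_ℓ = v_i·e·α_i^ℓ, so α_err = S_1/S_0.
  S_0^{−1} = 7^{−1} = 8 (mod 11), so α_err = 3·8 = 24 ≡ 2 = α_5. Error position i = 5.
  Consistency check: S_2/S_1 = 6·4 = 24 ≡ 2 = α_err ✓ (single-error assumption holds).
Step 4: error magnitude e = S_0/v_5 = S_0·∏_{j≠5}(α_5 − α_j) = 7·9 = 63 ≡ 8 (mod 11).
Step 5: correct position 5: c_5 = r_5 − e = 6 − 8 ≡ 9 (mod 11). Hence c = [1, 7, 8, 0, 9].
  Check: interpolating c through the α_i gives m(x) = 2 + 9·x (degree < 2) with m(α_i) = c_i for every i, so c is indeed a codeword.


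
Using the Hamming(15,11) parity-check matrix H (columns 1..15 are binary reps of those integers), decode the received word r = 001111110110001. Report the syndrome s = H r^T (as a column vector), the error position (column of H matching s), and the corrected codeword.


s = (0, 1, 0, 1)^T, error position = 5, corrected codeword c = 001101110110001

Compute s = H r^T mod 2 one row at a time:
  s_1 = 1 + 0 + 1 + 1 + 0 + 0 + 0 + 1 = 4 ≡ 0 (mod 2).
  s_2 = 1 + 1 + 1 + 1 + 0 + 0 + 0 + 1 = 5 ≡ 1 (mod 2).
  s_3 = 0 + 1 + 1 + 1 + 1 + 1 + 0 + 1 = 6 ≡ 0 (mod 2).
  s_4 = 0 + 1 + 1 + 1 + 0 + 1 + 0 + 1 = 5 ≡ 1 (mod 2).
s = (0, 1, 0, 1)^T — this equals column 5 of H (binary 0101), so error is at position 5.
Correct: flip bit 5 of r = 001111110110001 to get c = 001101110110001.


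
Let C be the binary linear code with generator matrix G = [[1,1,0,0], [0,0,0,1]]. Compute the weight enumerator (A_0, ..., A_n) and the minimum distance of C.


Weight distribution: A_0 = 1, A_1 = 1, A_2 = 1, A_3 = 1. Minimum distance d = 1.

Enumerate all 2^2 = 4 messages m ∈ F_2^2.
For each, compute codeword c = mG in F_2^4, then tally its weight.
  m = 00 → c = 0000, weight = 0.
  m = 10 → c = 1100, weight = 2.
  m = 01 → c = 0001, weight = 1.
  m = 11 → c = 1101, weight = 3.
Tally weights:
  weight 0: 1 codewords.
  weight 1: 1 codewords.
  weight 2: 1 codewords.
  weight 3: 1 codewords.
Minimum distance d = smallest w > 0 with A_w > 0 = 1.
Sanity: Σ A_w = 4 = 2^2 = 4 ✓.


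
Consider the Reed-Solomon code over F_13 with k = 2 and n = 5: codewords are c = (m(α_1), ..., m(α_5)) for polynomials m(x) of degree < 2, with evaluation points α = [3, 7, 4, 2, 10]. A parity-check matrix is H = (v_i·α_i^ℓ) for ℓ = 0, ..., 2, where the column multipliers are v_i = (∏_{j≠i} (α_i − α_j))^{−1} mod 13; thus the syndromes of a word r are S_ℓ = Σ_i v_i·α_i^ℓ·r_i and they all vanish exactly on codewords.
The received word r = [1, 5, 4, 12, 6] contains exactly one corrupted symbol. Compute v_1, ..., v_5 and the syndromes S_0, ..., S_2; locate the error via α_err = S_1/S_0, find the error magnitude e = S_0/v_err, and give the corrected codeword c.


S = (10, 4, 12), error at position 1, error magnitude e = 6, c = [8, 5, 4, 12, 6].

Step 1: column multipliers v_i = (∏_{j≠i}(α_i − α_j))^{−1} mod 13.
  i = 1 (α = 3): (3−7)(3−4)(3−2)(3−10) = (−4)·(−1)·1·(−7) = −28 ≡ 11, so v_1 = 11^{−1} = 6 (mod 13).
  i = 2 (α = 7): (7−3)(7−4)(7−2)(7−10) = 4·3·5·(−3) = −180 ≡ 2, so v_2 = 2^{−1} = 7 (mod 13).
  i = 3 (α = 4): (4−3)(4−7)(4−2)(4−10) = 1·(−3)·2·(−6) = 36 ≡ 10, so v_3 = 10^{−1} = 4 (mod 13).
  i = 4 (α = 2): (2−3)(2−7)(2−4)(2−10) = (−1)·(−5)·(−2)·(−8) = 80 ≡ 2, so v_4 = 2^{−1} = 7 (mod 13).
  i = 5 (α = 10): (10−3)(10−7)(10−4)(10−2) = 7·3·6·8 = 1008 ≡ 7, so v_5 = 7^{−1} = 2 (mod 13).
  v = [6, 7, 4, 7, 2].
Step 2: syndromes of r = [1, 5, 4, 12, 6] (all sums mod 13).
  S_0 = Σ v_i r_i = 6·1 + 7·5 + 4·4 + 7·12 + 2·6 = 153 ≡ 10.
  S_1 = Σ v_i α_i r_i = 6·3·1 + 7·7·5 + 4·4·4 + 7·2·12 + 2·10·6 = 615 ≡ 4.
  α_i^2 mod 13 = [9, 10, 3, 4, 9].
  S_2 = Σ v_i α_i^2 r_i = 6·9·1 + 7·10·5 + 4·3·4 + 7·4·12 + 2·9·6 = 896 ≡ 12.
  S = (10, 4, 12) ≠ 0, so r is not a codeword (an error is present).
Step 3: locate the error. For a single error e at position i, S_ℓ = v_i·e·α_i^ℓ, so α_err = S_1/S_0.
  S_0^{−1} = 10^{−1} = 4 (mod 13), so α_err = 4·4 = 16 ≡ 3 = α_1. Error position i = 1.
  Consistency check: S_2/S_1 = 12·10 = 120 ≡ 3 = α_err ✓ (single-error assumption holds).
Step 4: error magnitude e = S_0/v_1 = S_0·∏_{j≠1}(α_1 − α_j) = 10·11 = 110 ≡ 6 (mod 13).
Step 5: correct position 1: c_1 = r_1 − e = 1 − 6 ≡ 8 (mod 13). Hence c = [8, 5, 4, 12, 6].
  Check: interpolating c through the α_i gives m(x) = 7 + 9·x (degree < 2) with m(α_i) = c_i for every i, so c is indeed a codeword.


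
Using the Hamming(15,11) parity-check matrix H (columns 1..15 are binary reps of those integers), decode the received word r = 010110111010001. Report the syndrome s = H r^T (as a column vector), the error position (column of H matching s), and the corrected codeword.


s = (0, 0, 0, 1)^T, error position = 1, corrected codeword c = 110110111010001

Compute s = H r^T mod 2 one row at a time:
  s_1 = 1 + 1 + 0 + 1 + 0 + 0 + 0 + 1 = 4 ≡ 0 (mod 2).
  s_2 = 1 + 1 + 0 + 1 + 0 + 0 + 0 + 1 = 4 ≡ 0 (mod 2).
  s_3 = 1 + 0 + 0 + 1 + 0 + 1 + 0 + 1 = 4 ≡ 0 (mod 2).
  s_4 = 0 + 0 + 1 + 1 + 1 + 1 + 0 + 1 = 5 ≡ 1 (mod 2).
s = (0, 0, 0, 1)^T — this equals column 1 of H (binary 0001), so error is at position 1.
Correct: flip bit 1 of r = 010110111010001 to get c = 110110111010001.


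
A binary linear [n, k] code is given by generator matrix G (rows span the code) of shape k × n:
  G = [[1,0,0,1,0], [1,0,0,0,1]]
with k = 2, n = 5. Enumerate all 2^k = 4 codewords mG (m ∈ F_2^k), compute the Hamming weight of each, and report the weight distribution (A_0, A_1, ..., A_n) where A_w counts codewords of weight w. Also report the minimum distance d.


Weight distribution: A_0 = 1, A_2 = 3. Minimum distance d = 2.

Enumerate all 2^2 = 4 messages m ∈ F_2^2.
For each, compute codeword c = mG in F_2^5, then tally its weight.
  m = 00 → c = 00000, weight = 0.
  m = 10 → c = 10010, weight = 2.
  m = 01 → c = 10001, weight = 2.
  m = 11 → c = 00011, weight = 2.
Tally weights:
  weight 0: 1 codewords.
  weight 2: 3 codewords.
Minimum distance d = smallest w > 0 with A_w > 0 = 2.
Sanity: Σ A_w = 4 = 2^2 = 4 ✓.


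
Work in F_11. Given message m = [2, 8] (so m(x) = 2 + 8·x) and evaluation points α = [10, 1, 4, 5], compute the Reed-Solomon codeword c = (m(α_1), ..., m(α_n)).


c = [5, 10, 1, 9]

Message polynomial: m(x) = 2 + 8·x (mod 11).
For each evaluation point α_i, compute m(α_i) mod 11:
  α_1 = 10: Horner steps 8 → 5, so m(10) = 5.
  α_2 = 1: Horner steps 8 → 10, so m(1) = 10.
  α_3 = 4: Horner steps 8 → 1, so m(4) = 1.
  α_4 = 5: Horner steps 8 → 9, so m(5) = 9.
Codeword c = [5, 10, 1, 9] ∈ F_11^4.


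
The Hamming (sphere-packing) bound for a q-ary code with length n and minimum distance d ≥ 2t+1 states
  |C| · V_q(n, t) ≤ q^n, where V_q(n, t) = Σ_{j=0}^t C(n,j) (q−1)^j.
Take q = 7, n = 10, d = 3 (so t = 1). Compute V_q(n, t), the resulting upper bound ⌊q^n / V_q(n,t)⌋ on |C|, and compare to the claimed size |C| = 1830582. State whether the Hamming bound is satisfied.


V_q(n, t) = 61, q^n = 282475249, Hamming bound = 4630741, |C| = 1830582 ≤ bound (satisfied).

Step 1: Compute V_q(n, t) = Σ_{j=0}^1 C(n, j) (q−1)^j.
  j = 0: C(10,0)·(6)^0 = 1·1 = 1.
  j = 1: C(10,1)·(6)^1 = 10·6 = 60.
  V_q(n, t) = 1 + 60 = 61.
Step 2: q^n = 7^10 = 282475249.
Step 3: Hamming bound ⌊q^n / V_q(n,t)⌋ = ⌊282475249/61⌋ = 4630741.
Step 4: Compare |C| = 1830582 to 4630741: satisfied.
The claimed |C| lies below the Hamming bound.


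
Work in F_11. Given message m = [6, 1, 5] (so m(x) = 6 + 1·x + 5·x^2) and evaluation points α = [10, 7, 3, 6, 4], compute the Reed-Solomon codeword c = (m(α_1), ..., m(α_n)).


c = [10, 5, 10, 5, 2]

Message polynomial: m(x) = 6 + 1·x + 5·x^2 (mod 11).
For each evaluation point α_i, compute m(α_i) mod 11:
  α_1 = 10: Horner steps 5 → 7 → 10, so m(10) = 10.
  α_2 = 7: Horner steps 5 → 3 → 5, so m(7) = 5.
  α_3 = 3: Horner steps 5 → 5 → 10, so m(3) = 10.
  α_4 = 6: Horner steps 5 → 9 → 5, so m(6) = 5.
  α_5 = 4: Horner steps 5 → 10 → 2, so m(4) = 2.
Codeword c = [10, 5, 10, 5, 2] ∈ F_11^5.
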